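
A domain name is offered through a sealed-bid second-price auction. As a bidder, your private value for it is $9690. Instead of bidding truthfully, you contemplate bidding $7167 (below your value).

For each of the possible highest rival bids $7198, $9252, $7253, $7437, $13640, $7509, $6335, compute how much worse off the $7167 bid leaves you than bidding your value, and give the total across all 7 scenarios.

The deviation costs you only when the competing bid falls strictly between $7167 and $9690; elsewhere both bids give the same outcome.
$7198: truthful payoff $2492, deviation payoff $0 → loss $2492.
$9252: truthful payoff $438, deviation payoff $0 → loss $438.
$7253: truthful payoff $2437, deviation payoff $0 → loss $2437.
$7437: truthful payoff $2253, deviation payoff $0 → loss $2253.
$13640: outcomes coincide → loss $0.
$7509: truthful payoff $2181, deviation payoff $0 → loss $2181.
$6335: outcomes coincide → loss $0.
Total loss = $2492 + $438 + $2437 + $2253 + $2181 = $9801.

$9801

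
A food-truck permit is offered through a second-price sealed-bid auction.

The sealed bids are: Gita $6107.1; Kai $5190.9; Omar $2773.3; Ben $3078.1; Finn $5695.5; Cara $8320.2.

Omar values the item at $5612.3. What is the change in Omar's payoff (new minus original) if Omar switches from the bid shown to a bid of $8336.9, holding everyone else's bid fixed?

−$2707.9

The highest bid among the other bidders is $8320.2; Omar's bid doesn't change that.
Original bid $2773.3: Omar is not highest (top rival bid is $8320.2); payoff $0.
Alternative bid $8336.9: Omar is highest, pays the top rival bid $8320.2; payoff $5612.3 − $8320.2 = −$2707.9.
Change in payoff = −$2707.9 − ($0) = −$2707.9.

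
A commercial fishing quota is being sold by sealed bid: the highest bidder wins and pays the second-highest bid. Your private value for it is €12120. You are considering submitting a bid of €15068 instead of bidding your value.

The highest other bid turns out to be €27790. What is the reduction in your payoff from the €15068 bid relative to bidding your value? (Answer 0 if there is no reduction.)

€0

Bidding your value €12120: you lose (since €12120 < €27790). Payoff €0.
Bidding €15068: you lose. Payoff €0.
Difference = €0 − €0 = €0; both bids lead to the same outcome because the competing bid is above both your value and your alternative bid.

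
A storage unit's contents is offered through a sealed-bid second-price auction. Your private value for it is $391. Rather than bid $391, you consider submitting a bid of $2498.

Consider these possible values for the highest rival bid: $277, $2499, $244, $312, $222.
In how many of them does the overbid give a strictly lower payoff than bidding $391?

0

The deviation hurts exactly when the highest competing bid lies strictly between $391 and $2498 — overbidding then wins at a price above your value.
$277: below both → same outcome either way.
$2499: above both → same outcome either way.
$244: below both → same outcome either way.
$312: below both → same outcome either way.
$222: below both → same outcome either way.
Count: 0.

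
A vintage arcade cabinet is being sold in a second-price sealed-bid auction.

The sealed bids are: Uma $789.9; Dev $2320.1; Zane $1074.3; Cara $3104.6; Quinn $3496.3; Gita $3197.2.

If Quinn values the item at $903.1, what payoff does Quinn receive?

−$2294.1

Highest bid: Quinn at $3496.3, so Quinn wins.
Second-highest bid: Gita at $3197.2 — that is the price the winner pays.
Quinn's payoff = value − price = $903.1 − $3197.2 = −$2294.1.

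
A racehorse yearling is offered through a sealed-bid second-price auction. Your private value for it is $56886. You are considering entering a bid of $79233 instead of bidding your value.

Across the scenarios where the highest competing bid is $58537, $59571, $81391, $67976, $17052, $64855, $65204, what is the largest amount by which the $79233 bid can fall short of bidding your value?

$58537: truthful gives $0, deviation gives −$1651 → loss $1651.
$59571: truthful gives $0, deviation gives −$2685 → loss $2685.
$81391: same outcome either way → loss $0.
$67976: truthful gives $0, deviation gives −$11090 → loss $11090.
$17052: same outcome either way → loss $0.
$64855: truthful gives $0, deviation gives −$7969 → loss $7969.
$65204: truthful gives $0, deviation gives −$8318 → loss $8318.
Maximum loss: $11090.

$11090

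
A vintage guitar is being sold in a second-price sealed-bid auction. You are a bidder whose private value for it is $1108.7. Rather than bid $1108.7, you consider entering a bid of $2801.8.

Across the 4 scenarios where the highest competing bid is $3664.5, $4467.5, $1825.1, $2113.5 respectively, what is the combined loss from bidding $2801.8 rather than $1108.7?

$1721.2

The deviation costs you only when the competing bid falls strictly between $1108.7 and $2801.8; elsewhere both bids give the same outcome.
$3664.5: outcomes coincide → loss $0.
$4467.5: outcomes coincide → loss $0.
$1825.1: truthful payoff $0, deviation payoff −$716.4 → loss $716.4.
$2113.5: truthful payoff $0, deviation payoff −$1004.8 → loss $1004.8.
Total loss = $716.4 + $1004.8 = $1721.2.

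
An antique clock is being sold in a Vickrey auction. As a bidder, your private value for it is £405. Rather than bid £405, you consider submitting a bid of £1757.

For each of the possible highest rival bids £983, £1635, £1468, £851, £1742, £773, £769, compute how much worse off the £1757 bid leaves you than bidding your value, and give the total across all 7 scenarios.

The deviation costs you only when the competing bid falls strictly between £405 and £1757; elsewhere both bids give the same outcome.
£983: truthful payoff £0, deviation payoff −£578 → loss £578.
£1635: truthful payoff £0, deviation payoff −£1230 → loss £1230.
£1468: truthful payoff £0, deviation payoff −£1063 → loss £1063.
£851: truthful payoff £0, deviation payoff −£446 → loss £446.
£1742: truthful payoff £0, deviation payoff −£1337 → loss £1337.
£773: truthful payoff £0, deviation payoff −£368 → loss £368.
£769: truthful payoff £0, deviation payoff −£364 → loss £364.
Total loss = £578 + £1230 + £1063 + £446 + £1337 + £368 + £364 = £5386.
Truthful bidding weakly dominates here: raising your bid can only win items priced above your value, and lowering it can only forfeit items priced below.

£5386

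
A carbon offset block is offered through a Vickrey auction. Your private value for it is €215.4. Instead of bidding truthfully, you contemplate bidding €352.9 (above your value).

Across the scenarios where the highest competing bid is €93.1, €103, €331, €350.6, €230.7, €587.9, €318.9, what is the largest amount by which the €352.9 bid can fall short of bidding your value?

€135.2

€93.1: same outcome either way → loss €0.
€103: same outcome either way → loss €0.
€331: truthful gives €0, deviation gives −€115.6 → loss €115.6.
€350.6: truthful gives €0, deviation gives −€135.2 → loss €135.2.
€230.7: truthful gives €0, deviation gives −€15.3 → loss €15.3.
€587.9: same outcome either way → loss €0.
€318.9: truthful gives €0, deviation gives −€103.5 → loss €103.5.
Maximum loss: €135.2.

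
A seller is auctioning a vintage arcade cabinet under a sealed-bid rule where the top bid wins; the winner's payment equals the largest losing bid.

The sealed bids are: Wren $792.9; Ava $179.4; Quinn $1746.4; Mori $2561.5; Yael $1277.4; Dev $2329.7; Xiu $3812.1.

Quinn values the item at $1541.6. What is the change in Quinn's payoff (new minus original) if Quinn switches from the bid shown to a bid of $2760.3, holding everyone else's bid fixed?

$0

The highest bid among the other bidders is $3812.1; Quinn's bid doesn't change that.
Original bid $1746.4: Quinn is not highest (top rival bid is $3812.1); payoff $0.
Alternative bid $2760.3: Quinn is not highest (top rival bid is $3812.1); payoff $0.
Change in payoff = $0 − ($0) = $0.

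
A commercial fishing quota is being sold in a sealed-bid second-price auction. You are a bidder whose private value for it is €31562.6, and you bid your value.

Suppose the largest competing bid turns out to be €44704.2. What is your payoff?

€0

Your bid €31562.6 is below the highest competing bid €44704.2, so you lose.
A losing bidder pays nothing and receives nothing: payoff = €0.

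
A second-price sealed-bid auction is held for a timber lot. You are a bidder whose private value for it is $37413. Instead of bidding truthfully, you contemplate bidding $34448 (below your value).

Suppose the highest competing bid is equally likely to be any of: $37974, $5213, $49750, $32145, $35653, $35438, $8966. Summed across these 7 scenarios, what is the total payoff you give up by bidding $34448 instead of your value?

$3735

The deviation costs you only when the competing bid falls strictly between $34448 and $37413; elsewhere both bids give the same outcome.
$37974: outcomes coincide → loss $0.
$5213: outcomes coincide → loss $0.
$49750: outcomes coincide → loss $0.
$32145: outcomes coincide → loss $0.
$35653: truthful payoff $1760, deviation payoff $0 → loss $1760.
$35438: truthful payoff $1975, deviation payoff $0 → loss $1975.
$8966: outcomes coincide → loss $0.
Total loss = $1760 + $1975 = $3735.
Because the price is fixed by the runner-up's bid, deviating from your value can only change a good outcome into a bad one — never the reverse.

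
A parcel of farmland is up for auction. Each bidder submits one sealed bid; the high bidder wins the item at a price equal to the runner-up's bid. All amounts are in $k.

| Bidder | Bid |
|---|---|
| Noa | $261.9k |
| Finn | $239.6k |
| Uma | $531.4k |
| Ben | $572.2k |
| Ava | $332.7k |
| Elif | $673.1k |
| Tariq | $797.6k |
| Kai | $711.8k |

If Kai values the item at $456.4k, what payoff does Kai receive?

Highest bid: Tariq at $797.6k, so Tariq wins.
Second-highest bid: Kai at $711.8k — that is the price the winner pays.
Kai did not win, so Kai pays nothing and receives nothing: payoff $0k.

$0k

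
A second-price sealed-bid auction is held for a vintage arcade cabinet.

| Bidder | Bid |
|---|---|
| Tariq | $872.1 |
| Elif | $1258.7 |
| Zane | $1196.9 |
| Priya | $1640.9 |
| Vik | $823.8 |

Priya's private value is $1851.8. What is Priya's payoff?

$593.1

Highest bid: Priya at $1640.9, so Priya wins.
Second-highest bid: Elif at $1258.7 — that is the price the winner pays.
Priya's payoff = value − price = $1851.8 − $1258.7 = $593.1.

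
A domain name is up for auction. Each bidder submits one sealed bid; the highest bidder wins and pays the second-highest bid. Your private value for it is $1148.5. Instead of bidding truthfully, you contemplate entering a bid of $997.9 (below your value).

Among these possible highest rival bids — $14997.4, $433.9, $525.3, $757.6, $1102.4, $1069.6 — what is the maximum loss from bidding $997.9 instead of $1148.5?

$78.9

$14997.4: same outcome either way → loss $0.
$433.9: same outcome either way → loss $0.
$525.3: same outcome either way → loss $0.
$757.6: same outcome either way → loss $0.
$1102.4: truthful gives $46.1, deviation gives $0 → loss $46.1.
$1069.6: truthful gives $78.9, deviation gives $0 → loss $78.9.
Maximum loss: $78.9.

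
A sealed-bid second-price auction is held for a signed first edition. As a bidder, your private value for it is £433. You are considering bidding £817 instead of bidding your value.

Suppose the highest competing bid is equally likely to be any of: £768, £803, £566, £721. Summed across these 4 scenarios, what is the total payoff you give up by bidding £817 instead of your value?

£1126

The deviation costs you only when the competing bid falls strictly between £433 and £817; elsewhere both bids give the same outcome.
£768: truthful payoff £0, deviation payoff −£335 → loss £335.
£803: truthful payoff £0, deviation payoff −£370 → loss £370.
£566: truthful payoff £0, deviation payoff −£133 → loss £133.
£721: truthful payoff £0, deviation payoff −£288 → loss £288.
Total loss = £335 + £370 + £133 + £288 = £1126.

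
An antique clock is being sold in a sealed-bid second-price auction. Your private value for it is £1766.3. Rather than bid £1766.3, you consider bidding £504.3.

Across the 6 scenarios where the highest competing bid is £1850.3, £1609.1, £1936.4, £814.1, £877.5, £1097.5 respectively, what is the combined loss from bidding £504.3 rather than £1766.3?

The deviation costs you only when the competing bid falls strictly between £504.3 and £1766.3; elsewhere both bids give the same outcome.
£1850.3: outcomes coincide → loss £0.
£1609.1: truthful payoff £157.2, deviation payoff £0 → loss £157.2.
£1936.4: outcomes coincide → loss £0.
£814.1: truthful payoff £952.2, deviation payoff £0 → loss £952.2.
£877.5: truthful payoff £888.8, deviation payoff £0 → loss £888.8.
£1097.5: truthful payoff £668.8, deviation payoff £0 → loss £668.8.
Total loss = £157.2 + £952.2 + £888.8 + £668.8 = £2667.

£2667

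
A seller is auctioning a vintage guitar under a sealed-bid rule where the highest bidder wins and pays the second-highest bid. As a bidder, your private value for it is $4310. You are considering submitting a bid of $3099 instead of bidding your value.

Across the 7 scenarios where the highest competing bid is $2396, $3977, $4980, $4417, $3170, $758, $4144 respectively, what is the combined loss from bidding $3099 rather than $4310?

The deviation costs you only when the competing bid falls strictly between $3099 and $4310; elsewhere both bids give the same outcome.
$2396: outcomes coincide → loss $0.
$3977: truthful payoff $333, deviation payoff $0 → loss $333.
$4980: outcomes coincide → loss $0.
$4417: outcomes coincide → loss $0.
$3170: truthful payoff $1140, deviation payoff $0 → loss $1140.
$758: outcomes coincide → loss $0.
$4144: truthful payoff $166, deviation payoff $0 → loss $166.
Total loss = $333 + $1140 + $166 = $1639.

$1639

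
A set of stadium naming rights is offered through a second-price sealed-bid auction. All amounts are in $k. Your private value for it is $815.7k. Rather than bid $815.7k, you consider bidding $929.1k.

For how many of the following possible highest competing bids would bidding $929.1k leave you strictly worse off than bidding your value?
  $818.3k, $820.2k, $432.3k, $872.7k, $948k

3

The deviation hurts exactly when the highest competing bid lies strictly between $815.7k and $929.1k — overbidding then wins at a price above your value.
$818.3k: inside the interval → strictly worse (loss $2.6k).
$820.2k: inside the interval → strictly worse (loss $4.5k).
$432.3k: below both → same outcome either way.
$872.7k: inside the interval → strictly worse (loss $57k).
$948k: above both → same outcome either way.
Count: 3.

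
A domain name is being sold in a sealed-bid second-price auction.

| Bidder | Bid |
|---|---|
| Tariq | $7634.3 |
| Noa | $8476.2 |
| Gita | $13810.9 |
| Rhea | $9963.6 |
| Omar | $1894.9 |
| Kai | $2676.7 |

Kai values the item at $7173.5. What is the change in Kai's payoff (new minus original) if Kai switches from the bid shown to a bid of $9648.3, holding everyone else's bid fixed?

$0

The highest bid among the other bidders is $13810.9; Kai's bid doesn't change that.
Original bid $2676.7: Kai is not highest (top rival bid is $13810.9); payoff $0.
Alternative bid $9648.3: Kai is not highest (top rival bid is $13810.9); payoff $0.
Change in payoff = $0 − ($0) = $0.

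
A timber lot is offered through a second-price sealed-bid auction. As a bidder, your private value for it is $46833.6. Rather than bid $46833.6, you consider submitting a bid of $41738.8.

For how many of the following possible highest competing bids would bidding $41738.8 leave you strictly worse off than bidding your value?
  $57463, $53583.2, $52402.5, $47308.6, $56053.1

The deviation hurts exactly when the highest competing bid lies strictly between $41738.8 and $46833.6 — underbidding then forfeits a profitable win.
$57463: above both → same outcome either way.
$53583.2: above both → same outcome either way.
$52402.5: above both → same outcome either way.
$47308.6: above both → same outcome either way.
$56053.1: above both → same outcome either way.
Count: 0.

0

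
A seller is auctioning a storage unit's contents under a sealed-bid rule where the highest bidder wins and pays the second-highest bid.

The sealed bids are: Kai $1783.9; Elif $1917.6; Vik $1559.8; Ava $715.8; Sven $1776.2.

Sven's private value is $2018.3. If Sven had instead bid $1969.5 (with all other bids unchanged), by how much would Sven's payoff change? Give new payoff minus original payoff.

$100.7

The highest bid among the other bidders is $1917.6; Sven's bid doesn't change that.
Original bid $1776.2: Sven is not highest (top rival bid is $1917.6); payoff $0.
Alternative bid $1969.5: Sven is highest, pays the top rival bid $1917.6; payoff $2018.3 − $1917.6 = $100.7.
Change in payoff = $100.7 − ($0) = $100.7.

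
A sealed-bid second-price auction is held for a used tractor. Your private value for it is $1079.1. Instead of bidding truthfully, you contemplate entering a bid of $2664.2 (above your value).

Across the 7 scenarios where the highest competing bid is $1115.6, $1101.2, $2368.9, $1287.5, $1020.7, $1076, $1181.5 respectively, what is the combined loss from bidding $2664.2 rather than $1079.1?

$1659.2

The deviation costs you only when the competing bid falls strictly between $1079.1 and $2664.2; elsewhere both bids give the same outcome.
$1115.6: truthful payoff $0, deviation payoff −$36.5 → loss $36.5.
$1101.2: truthful payoff $0, deviation payoff −$22.1 → loss $22.1.
$2368.9: truthful payoff $0, deviation payoff −$1289.8 → loss $1289.8.
$1287.5: truthful payoff $0, deviation payoff −$208.4 → loss $208.4.
$1020.7: outcomes coincide → loss $0.
$1076: outcomes coincide → loss $0.
$1181.5: truthful payoff $0, deviation payoff −$102.4 → loss $102.4.
Total loss = $36.5 + $22.1 + $1289.8 + $208.4 + $102.4 = $1659.2.
Because the price is fixed by the runner-up's bid, deviating from your value can only change a good outcome into a bad one — never the reverse.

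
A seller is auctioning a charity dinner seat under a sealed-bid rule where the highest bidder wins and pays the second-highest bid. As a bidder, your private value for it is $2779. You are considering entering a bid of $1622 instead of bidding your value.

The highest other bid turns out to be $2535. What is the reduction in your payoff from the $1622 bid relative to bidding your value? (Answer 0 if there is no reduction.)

$244

Bidding your value $2779: you win (since $2779 > $2535) and pay $2535. Payoff $244.
Bidding $1622: you lose. Payoff $0.
The competing bid $2535 lies between your shaded bid and your value, so underbidding forfeits an item you could have won at a profitable price.
Loss from deviating = $244 − ($0) = $244.
Because the price is fixed by the runner-up's bid, deviating from your value can only change a good outcome into a bad one — never the reverse.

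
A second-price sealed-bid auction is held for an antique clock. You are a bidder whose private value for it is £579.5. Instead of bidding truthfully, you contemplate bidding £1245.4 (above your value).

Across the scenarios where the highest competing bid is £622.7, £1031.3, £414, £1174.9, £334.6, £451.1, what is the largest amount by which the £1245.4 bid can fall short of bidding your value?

£622.7: truthful gives £0, deviation gives −£43.2 → loss £43.2.
£1031.3: truthful gives £0, deviation gives −£451.8 → loss £451.8.
£414: same outcome either way → loss £0.
£1174.9: truthful gives £0, deviation gives −£595.4 → loss £595.4.
£334.6: same outcome either way → loss £0.
£451.1: same outcome either way → loss £0.
Maximum loss: £595.4.

£595.4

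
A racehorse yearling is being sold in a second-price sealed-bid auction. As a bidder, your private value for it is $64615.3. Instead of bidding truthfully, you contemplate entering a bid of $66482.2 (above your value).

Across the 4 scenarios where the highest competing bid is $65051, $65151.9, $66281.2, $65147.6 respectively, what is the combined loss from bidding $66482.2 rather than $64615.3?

$3170.5

The deviation costs you only when the competing bid falls strictly between $64615.3 and $66482.2; elsewhere both bids give the same outcome.
$65051: truthful payoff $0, deviation payoff −$435.7 → loss $435.7.
$65151.9: truthful payoff $0, deviation payoff −$536.6 → loss $536.6.
$66281.2: truthful payoff $0, deviation payoff −$1665.9 → loss $1665.9.
$65147.6: truthful payoff $0, deviation payoff −$532.3 → loss $532.3.
Total loss = $435.7 + $536.6 + $1665.9 + $532.3 = $3170.5.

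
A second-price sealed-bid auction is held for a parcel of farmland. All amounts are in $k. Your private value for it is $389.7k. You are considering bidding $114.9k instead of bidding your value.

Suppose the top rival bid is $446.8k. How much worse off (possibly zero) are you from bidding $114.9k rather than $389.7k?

$0k

Bidding your value $389.7k: you lose (since $389.7k < $446.8k). Payoff $0k.
Bidding $114.9k: you lose. Payoff $0k.
Difference = $0k − $0k = $0k; both bids lead to the same outcome because the competing bid is above both your value and your alternative bid.
In a second-price auction your bid sets only whether you win, not what you pay, so bidding your true value is weakly dominant.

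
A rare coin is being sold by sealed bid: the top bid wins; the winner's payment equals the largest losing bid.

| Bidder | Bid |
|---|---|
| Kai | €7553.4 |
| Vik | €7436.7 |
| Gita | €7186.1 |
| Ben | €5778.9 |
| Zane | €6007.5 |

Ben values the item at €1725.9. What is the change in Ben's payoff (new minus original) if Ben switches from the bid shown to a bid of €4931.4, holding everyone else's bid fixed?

€0

The highest bid among the other bidders is €7553.4; Ben's bid doesn't change that.
Original bid €5778.9: Ben is not highest (top rival bid is €7553.4); payoff €0.
Alternative bid €4931.4: Ben is not highest (top rival bid is €7553.4); payoff €0.
Change in payoff = €0 − (€0) = €0.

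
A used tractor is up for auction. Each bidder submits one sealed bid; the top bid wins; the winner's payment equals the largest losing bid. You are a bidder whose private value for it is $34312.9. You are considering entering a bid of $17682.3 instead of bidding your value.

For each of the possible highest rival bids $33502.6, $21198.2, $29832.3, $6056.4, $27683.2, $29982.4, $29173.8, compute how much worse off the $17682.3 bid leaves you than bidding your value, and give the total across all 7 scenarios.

$34504.9

The deviation costs you only when the competing bid falls strictly between $17682.3 and $34312.9; elsewhere both bids give the same outcome.
$33502.6: truthful payoff $810.3, deviation payoff $0 → loss $810.3.
$21198.2: truthful payoff $13114.7, deviation payoff $0 → loss $13114.7.
$29832.3: truthful payoff $4480.6, deviation payoff $0 → loss $4480.6.
$6056.4: outcomes coincide → loss $0.
$27683.2: truthful payoff $6629.7, deviation payoff $0 → loss $6629.7.
$29982.4: truthful payoff $4330.5, deviation payoff $0 → loss $4330.5.
$29173.8: truthful payoff $5139.1, deviation payoff $0 → loss $5139.1.
Total loss = $810.3 + $13114.7 + $4480.6 + $6629.7 + $4330.5 + $5139.1 = $34504.9.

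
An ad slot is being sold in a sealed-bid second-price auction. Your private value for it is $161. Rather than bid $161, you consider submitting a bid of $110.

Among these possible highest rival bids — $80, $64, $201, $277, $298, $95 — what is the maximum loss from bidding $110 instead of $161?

$80: same outcome either way → loss $0.
$64: same outcome either way → loss $0.
$201: same outcome either way → loss $0.
$277: same outcome either way → loss $0.
$298: same outcome either way → loss $0.
$95: same outcome either way → loss $0.
Maximum loss: $0.

$0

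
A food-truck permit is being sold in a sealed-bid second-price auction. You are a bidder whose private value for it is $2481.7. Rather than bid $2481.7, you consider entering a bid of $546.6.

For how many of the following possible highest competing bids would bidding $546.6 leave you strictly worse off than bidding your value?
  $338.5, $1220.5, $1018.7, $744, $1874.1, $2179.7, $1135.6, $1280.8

7

The deviation hurts exactly when the highest competing bid lies strictly between $546.6 and $2481.7 — underbidding then forfeits a profitable win.
$338.5: below both → same outcome either way.
$1220.5: inside the interval → strictly worse (loss $1261.2).
$1018.7: inside the interval → strictly worse (loss $1463).
$744: inside the interval → strictly worse (loss $1737.7).
$1874.1: inside the interval → strictly worse (loss $607.6).
$2179.7: inside the interval → strictly worse (loss $302).
$1135.6: inside the interval → strictly worse (loss $1346.1).
$1280.8: inside the interval → strictly worse (loss $1200.9).
Count: 7.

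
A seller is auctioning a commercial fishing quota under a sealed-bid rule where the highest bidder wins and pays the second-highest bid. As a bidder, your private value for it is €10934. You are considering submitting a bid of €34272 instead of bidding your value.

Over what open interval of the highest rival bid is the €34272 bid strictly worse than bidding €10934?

If the competing bid is below €10934, both bids win at the same price — no difference.
If it is above €34272, both bids lose — no difference.
If it lies strictly between €10934 and €34272, bidding your value loses (payoff 0) while bidding €34272 wins at a price above your value (payoff negative).
So the deviation strictly hurts on the open interval (€10934, €34272).
Truthful bidding weakly dominates here: raising your bid can only win items priced above your value, and lowering it can only forfeit items priced below.

(€10934, €34272)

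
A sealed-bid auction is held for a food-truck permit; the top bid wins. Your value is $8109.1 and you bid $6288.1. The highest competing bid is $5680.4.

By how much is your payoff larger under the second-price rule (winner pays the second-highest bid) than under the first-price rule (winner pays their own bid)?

You have the highest bid, so you win under either rule.
Second-price: pay $5680.4 → payoff $2428.7.
First-price: pay your own bid $6288.1 → payoff $1821.
Difference = $2428.7 − ($1821) = $607.7.

$607.7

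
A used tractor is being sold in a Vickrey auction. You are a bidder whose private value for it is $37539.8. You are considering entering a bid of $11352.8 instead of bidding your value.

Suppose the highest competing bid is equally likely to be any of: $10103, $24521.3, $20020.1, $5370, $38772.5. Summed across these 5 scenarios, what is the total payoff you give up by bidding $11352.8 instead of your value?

The deviation costs you only when the competing bid falls strictly between $11352.8 and $37539.8; elsewhere both bids give the same outcome.
$10103: outcomes coincide → loss $0.
$24521.3: truthful payoff $13018.5, deviation payoff $0 → loss $13018.5.
$20020.1: truthful payoff $17519.7, deviation payoff $0 → loss $17519.7.
$5370: outcomes coincide → loss $0.
$38772.5: outcomes coincide → loss $0.
Total loss = $13018.5 + $17519.7 = $30538.2.

$30538.2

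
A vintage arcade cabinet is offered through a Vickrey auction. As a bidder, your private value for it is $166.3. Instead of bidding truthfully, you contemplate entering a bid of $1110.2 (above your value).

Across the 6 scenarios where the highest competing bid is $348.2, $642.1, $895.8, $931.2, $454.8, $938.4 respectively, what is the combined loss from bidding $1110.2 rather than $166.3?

The deviation costs you only when the competing bid falls strictly between $166.3 and $1110.2; elsewhere both bids give the same outcome.
$348.2: truthful payoff $0, deviation payoff −$181.9 → loss $181.9.
$642.1: truthful payoff $0, deviation payoff −$475.8 → loss $475.8.
$895.8: truthful payoff $0, deviation payoff −$729.5 → loss $729.5.
$931.2: truthful payoff $0, deviation payoff −$764.9 → loss $764.9.
$454.8: truthful payoff $0, deviation payoff −$288.5 → loss $288.5.
$938.4: truthful payoff $0, deviation payoff −$772.1 → loss $772.1.
Total loss = $181.9 + $475.8 + $729.5 + $764.9 + $288.5 + $772.1 = $3212.7.
Truthful bidding weakly dominates here: raising your bid can only win items priced above your value, and lowering it can only forfeit items priced below.

$3212.7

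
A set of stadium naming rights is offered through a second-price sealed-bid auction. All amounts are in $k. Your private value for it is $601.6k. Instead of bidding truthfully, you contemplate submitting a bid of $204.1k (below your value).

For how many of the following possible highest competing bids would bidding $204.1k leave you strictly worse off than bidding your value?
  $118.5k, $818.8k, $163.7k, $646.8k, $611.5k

The deviation hurts exactly when the highest competing bid lies strictly between $204.1k and $601.6k — underbidding then forfeits a profitable win.
$118.5k: below both → same outcome either way.
$818.8k: above both → same outcome either way.
$163.7k: below both → same outcome either way.
$646.8k: above both → same outcome either way.
$611.5k: above both → same outcome either way.
Count: 0.

0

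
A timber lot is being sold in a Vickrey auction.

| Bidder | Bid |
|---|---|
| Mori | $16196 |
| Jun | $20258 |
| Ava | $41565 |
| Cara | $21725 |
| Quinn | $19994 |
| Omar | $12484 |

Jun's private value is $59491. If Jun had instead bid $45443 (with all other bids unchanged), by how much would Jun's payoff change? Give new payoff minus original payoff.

$17926

The highest bid among the other bidders is $41565; Jun's bid doesn't change that.
Original bid $20258: Jun is not highest (top rival bid is $41565); payoff $0.
Alternative bid $45443: Jun is highest, pays the top rival bid $41565; payoff $59491 − $41565 = $17926.
Change in payoff = $17926 − ($0) = $17926.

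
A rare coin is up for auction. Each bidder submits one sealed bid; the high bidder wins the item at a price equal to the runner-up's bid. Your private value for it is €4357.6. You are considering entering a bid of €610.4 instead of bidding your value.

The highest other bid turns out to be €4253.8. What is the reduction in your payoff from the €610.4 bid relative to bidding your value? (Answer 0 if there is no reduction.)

Bidding your value €4357.6: you win (since €4357.6 > €4253.8) and pay €4253.8. Payoff €103.8.
Bidding €610.4: you lose. Payoff €0.
The competing bid €4253.8 lies between your shaded bid and your value, so underbidding forfeits an item you could have won at a profitable price.
Loss from deviating = €103.8 − (€0) = €103.8.

€103.8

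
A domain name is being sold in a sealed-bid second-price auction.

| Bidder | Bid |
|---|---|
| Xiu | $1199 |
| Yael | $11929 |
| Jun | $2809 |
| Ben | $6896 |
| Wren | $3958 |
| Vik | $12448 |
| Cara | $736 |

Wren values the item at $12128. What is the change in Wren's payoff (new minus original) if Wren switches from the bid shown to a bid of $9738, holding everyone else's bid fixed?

The highest bid among the other bidders is $12448; Wren's bid doesn't change that.
Original bid $3958: Wren is not highest (top rival bid is $12448); payoff $0.
Alternative bid $9738: Wren is not highest (top rival bid is $12448); payoff $0.
Change in payoff = $0 − ($0) = $0.

$0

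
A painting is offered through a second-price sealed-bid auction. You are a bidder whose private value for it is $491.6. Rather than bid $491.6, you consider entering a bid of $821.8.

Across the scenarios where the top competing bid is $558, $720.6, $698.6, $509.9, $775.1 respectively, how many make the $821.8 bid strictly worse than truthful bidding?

The deviation hurts exactly when the highest competing bid lies strictly between $491.6 and $821.8 — overbidding then wins at a price above your value.
$558: inside the interval → strictly worse (loss $66.4).
$720.6: inside the interval → strictly worse (loss $229).
$698.6: inside the interval → strictly worse (loss $207).
$509.9: inside the interval → strictly worse (loss $18.3).
$775.1: inside the interval → strictly worse (loss $283.5).
Count: 5.

5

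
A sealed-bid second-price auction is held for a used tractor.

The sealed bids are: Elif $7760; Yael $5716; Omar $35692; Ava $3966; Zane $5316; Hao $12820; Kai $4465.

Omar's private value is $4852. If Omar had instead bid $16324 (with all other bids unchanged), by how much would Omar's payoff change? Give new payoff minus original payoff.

$0

The highest bid among the other bidders is $12820; Omar's bid doesn't change that.
Original bid $35692: Omar is highest, pays the top rival bid $12820; payoff $4852 − $12820 = −$7968.
Alternative bid $16324: Omar is highest, pays the top rival bid $12820; payoff $4852 − $12820 = −$7968.
Change in payoff = −$7968 − (−$7968) = $0.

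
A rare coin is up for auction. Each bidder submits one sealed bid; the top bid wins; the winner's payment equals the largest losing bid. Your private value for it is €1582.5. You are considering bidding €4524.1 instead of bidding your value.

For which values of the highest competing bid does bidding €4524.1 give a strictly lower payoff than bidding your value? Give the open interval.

If the competing bid is below €1582.5, both bids win at the same price — no difference.
If it is above €4524.1, both bids lose — no difference.
If it lies strictly between €1582.5 and €4524.1, bidding your value loses (payoff 0) while bidding €4524.1 wins at a price above your value (payoff negative).
So the deviation strictly hurts on the open interval (€1582.5, €4524.1).

(€1582.5, €4524.1)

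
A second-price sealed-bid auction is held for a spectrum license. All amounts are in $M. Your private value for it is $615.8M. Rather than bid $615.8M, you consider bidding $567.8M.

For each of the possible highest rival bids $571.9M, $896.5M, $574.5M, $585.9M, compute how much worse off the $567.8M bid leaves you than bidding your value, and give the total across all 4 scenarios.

The deviation costs you only when the competing bid falls strictly between $567.8M and $615.8M; elsewhere both bids give the same outcome.
$571.9M: truthful payoff $43.9M, deviation payoff $0M → loss $43.9M.
$896.5M: outcomes coincide → loss $0M.
$574.5M: truthful payoff $41.3M, deviation payoff $0M → loss $41.3M.
$585.9M: truthful payoff $29.9M, deviation payoff $0M → loss $29.9M.
Total loss = $43.9M + $41.3M + $29.9M = $115.1M.

$115.1M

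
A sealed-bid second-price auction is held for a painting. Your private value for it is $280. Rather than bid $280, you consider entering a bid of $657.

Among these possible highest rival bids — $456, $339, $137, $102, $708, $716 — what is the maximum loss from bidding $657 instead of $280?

$456: truthful gives $0, deviation gives −$176 → loss $176.
$339: truthful gives $0, deviation gives −$59 → loss $59.
$137: same outcome either way → loss $0.
$102: same outcome either way → loss $0.
$708: same outcome either way → loss $0.
$716: same outcome either way → loss $0.
Maximum loss: $176.

$176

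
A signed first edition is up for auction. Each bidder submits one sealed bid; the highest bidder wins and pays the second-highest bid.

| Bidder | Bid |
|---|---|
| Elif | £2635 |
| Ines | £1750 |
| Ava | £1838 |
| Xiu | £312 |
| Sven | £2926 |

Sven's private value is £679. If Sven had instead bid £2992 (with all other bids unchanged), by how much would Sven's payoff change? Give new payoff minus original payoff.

The highest bid among the other bidders is £2635; Sven's bid doesn't change that.
Original bid £2926: Sven is highest, pays the top rival bid £2635; payoff £679 − £2635 = −£1956.
Alternative bid £2992: Sven is highest, pays the top rival bid £2635; payoff £679 − £2635 = −£1956.
Change in payoff = −£1956 − (−£1956) = £0.

£0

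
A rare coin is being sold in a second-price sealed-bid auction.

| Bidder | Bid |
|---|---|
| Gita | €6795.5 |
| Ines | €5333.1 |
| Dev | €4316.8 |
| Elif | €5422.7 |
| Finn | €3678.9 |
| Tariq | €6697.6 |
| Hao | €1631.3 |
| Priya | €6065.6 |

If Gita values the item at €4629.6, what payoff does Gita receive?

−€2068

Highest bid: Gita at €6795.5, so Gita wins.
Second-highest bid: Tariq at €6697.6 — that is the price the winner pays.
Gita's payoff = value − price = €4629.6 − €6697.6 = −€2068.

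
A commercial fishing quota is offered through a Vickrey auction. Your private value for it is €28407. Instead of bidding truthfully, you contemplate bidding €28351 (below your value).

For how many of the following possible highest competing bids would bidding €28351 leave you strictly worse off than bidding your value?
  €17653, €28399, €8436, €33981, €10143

The deviation hurts exactly when the highest competing bid lies strictly between €28351 and €28407 — underbidding then forfeits a profitable win.
€17653: below both → same outcome either way.
€28399: inside the interval → strictly worse (loss €8).
€8436: below both → same outcome either way.
€33981: above both → same outcome either way.
€10143: below both → same outcome either way.
Count: 1.

1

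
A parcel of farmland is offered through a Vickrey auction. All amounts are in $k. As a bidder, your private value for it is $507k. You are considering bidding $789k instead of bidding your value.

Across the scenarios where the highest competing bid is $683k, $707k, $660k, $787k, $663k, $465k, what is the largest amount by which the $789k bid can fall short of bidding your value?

$683k: truthful gives $0k, deviation gives −$176k → loss $176k.
$707k: truthful gives $0k, deviation gives −$200k → loss $200k.
$660k: truthful gives $0k, deviation gives −$153k → loss $153k.
$787k: truthful gives $0k, deviation gives −$280k → loss $280k.
$663k: truthful gives $0k, deviation gives −$156k → loss $156k.
$465k: same outcome either way → loss $0k.
Maximum loss: $280k.

$280k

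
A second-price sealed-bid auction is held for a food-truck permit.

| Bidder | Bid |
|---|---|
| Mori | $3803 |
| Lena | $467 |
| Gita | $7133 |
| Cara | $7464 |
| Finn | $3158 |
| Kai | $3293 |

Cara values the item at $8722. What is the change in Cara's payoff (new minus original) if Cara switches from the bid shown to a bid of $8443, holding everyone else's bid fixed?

The highest bid among the other bidders is $7133; Cara's bid doesn't change that.
Original bid $7464: Cara is highest, pays the top rival bid $7133; payoff $8722 − $7133 = $1589.
Alternative bid $8443: Cara is highest, pays the top rival bid $7133; payoff $8722 − $7133 = $1589.
Change in payoff = $1589 − ($1589) = $0.

$0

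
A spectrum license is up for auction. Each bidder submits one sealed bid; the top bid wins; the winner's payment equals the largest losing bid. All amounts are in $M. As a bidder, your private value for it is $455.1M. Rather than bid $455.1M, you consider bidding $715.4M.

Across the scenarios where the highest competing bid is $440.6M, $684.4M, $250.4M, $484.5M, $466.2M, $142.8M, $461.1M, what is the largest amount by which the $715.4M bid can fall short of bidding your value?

$229.3M

$440.6M: same outcome either way → loss $0M.
$684.4M: truthful gives $0M, deviation gives −$229.3M → loss $229.3M.
$250.4M: same outcome either way → loss $0M.
$484.5M: truthful gives $0M, deviation gives −$29.4M → loss $29.4M.
$466.2M: truthful gives $0M, deviation gives −$11.1M → loss $11.1M.
$142.8M: same outcome either way → loss $0M.
$461.1M: truthful gives $0M, deviation gives −$6M → loss $6M.
Maximum loss: $229.3M.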